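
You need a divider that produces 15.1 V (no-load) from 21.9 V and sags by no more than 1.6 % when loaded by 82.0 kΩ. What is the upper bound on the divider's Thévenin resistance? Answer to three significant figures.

R_th ≤ 1.33 kΩ

Loading drop = R_th/(R_th + R_L) ≤ 0.0160, so R_th ≤ R_L · ε/(1−ε) = 82.0 kΩ × 0.0160/0.9840 = 1.33 kΩ.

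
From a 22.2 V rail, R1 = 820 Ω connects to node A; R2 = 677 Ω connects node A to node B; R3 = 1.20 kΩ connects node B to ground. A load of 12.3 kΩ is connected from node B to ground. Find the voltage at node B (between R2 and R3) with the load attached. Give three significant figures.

At node B, R3 is in parallel with the load: R3‖R_L = 1093 Ω.
Below node A the resistance is R2 + (R3‖R_L) = 1770 Ω, so V_A = 22.2 × 1770/2590 = 15.17 V.
Then V_B = V_A × (R3‖R_L)/(R2 + R3‖R_L) = 15.17 × 1093/1770 = 9.37 V.

V ≈ 9.37 V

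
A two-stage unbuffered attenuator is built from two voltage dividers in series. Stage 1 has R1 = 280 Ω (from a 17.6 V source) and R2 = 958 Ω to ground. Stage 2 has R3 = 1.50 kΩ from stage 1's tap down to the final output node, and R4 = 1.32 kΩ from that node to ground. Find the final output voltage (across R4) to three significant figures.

Stage 2 presents R3+R4 = 2820 Ω as a load on stage 1's tap.
Stage 1's lower leg becomes R2‖(R3+R4) = 715.1 Ω, so V_mid = 17.6 × 715.1/995.1 = 12.65 V.
Stage 2 is itself unloaded: V_out = V_mid × R4/(R3+R4) = 12.65 × 1320/2820 = 5.92 V.

V_out ≈ 5.92 V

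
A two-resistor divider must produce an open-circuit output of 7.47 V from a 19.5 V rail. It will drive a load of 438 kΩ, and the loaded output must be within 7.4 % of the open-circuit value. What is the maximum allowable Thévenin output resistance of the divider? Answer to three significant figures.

R_th ≤ 35.0 kΩ

Loading drop = R_th/(R_th + R_L) ≤ 0.0740, so R_th ≤ R_L · ε/(1−ε) = 438 kΩ × 0.0740/0.9260 = 35.0 kΩ.
(Any R1, R2 with R2/(R1+R2) = 0.383 and R1‖R2 ≤ 35.0 kΩ will meet the spec.)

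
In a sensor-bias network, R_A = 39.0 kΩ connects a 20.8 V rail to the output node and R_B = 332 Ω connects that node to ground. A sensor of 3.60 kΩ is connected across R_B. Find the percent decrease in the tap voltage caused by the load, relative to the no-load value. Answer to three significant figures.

The divider's output (Thévenin) resistance is R_A‖R_B = 329.2 Ω.
Fractional drop under load = R_th/(R_th + R_L) = 329.2 / (329.2 + 3600) = 0.08378.
So the output falls by 8.38 %.

8.38 %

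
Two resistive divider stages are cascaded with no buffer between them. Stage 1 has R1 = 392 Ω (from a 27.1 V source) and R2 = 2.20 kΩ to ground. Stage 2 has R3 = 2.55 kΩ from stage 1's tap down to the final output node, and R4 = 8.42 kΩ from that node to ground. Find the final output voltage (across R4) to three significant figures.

Stage 2 presents R3+R4 = 10970 Ω as a load on stage 1's tap.
Stage 1's lower leg becomes R2‖(R3+R4) = 1832 Ω, so V_mid = 27.1 × 1832/2224 = 22.32 V.
Stage 2 is itself unloaded: V_out = V_mid × R4/(R3+R4) = 22.32 × 8420/10970 = 17.1 V.

V_out ≈ 17.1 V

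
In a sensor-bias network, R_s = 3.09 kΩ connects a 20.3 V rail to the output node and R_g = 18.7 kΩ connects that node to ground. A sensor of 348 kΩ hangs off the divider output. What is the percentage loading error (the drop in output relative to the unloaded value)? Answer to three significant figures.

0.756 %

The divider's output (Thévenin) resistance is R_s‖R_g = 2.652 kΩ.
Fractional drop under load = R_th/(R_th + R_L) = 2.652 / (2.652 + 348) = 0.007563.
So the output falls by 0.756 %.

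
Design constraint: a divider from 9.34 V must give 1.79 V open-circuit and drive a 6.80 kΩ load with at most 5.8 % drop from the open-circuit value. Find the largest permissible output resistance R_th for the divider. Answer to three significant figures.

Loading drop = R_th/(R_th + R_L) ≤ 0.0580, so R_th ≤ R_L · ε/(1−ε) = 6.80 kΩ × 0.0580/0.9420 = 419 Ω.

R_th ≤ 419 Ω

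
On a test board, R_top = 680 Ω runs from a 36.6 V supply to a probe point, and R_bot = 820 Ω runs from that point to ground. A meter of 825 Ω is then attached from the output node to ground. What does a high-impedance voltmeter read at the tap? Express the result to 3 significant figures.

The load sits in parallel with R_bot: R_bot‖R_L = (820 × 825) / (820 + 825) = 411.2 Ω.
V_out = 36.6 × 411.2 / (680 + 411.2) = 36.6 × 411.2/1091 = 13.8 V.
(Unloaded it would have been 20.0 V.)

V_out ≈ 13.8 V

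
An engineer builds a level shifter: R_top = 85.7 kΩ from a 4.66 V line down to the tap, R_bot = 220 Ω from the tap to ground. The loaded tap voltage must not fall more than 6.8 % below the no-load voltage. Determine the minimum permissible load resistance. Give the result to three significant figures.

R_L(min) ≈ 3.01 kΩ

Output resistance R_th = R_top‖R_bot = (85700 × 220)/85920 = 219.4 Ω.
The fractional drop is R_th/(R_th + R_L); requiring this ≤ 0.0680 gives R_L ≥ R_th(1/0.0680 − 1) = 219.4 × 13.71 = 3.01 kΩ.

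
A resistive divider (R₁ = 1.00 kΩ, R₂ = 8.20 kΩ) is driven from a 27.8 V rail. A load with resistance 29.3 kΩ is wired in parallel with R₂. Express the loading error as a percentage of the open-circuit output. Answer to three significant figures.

2.95 %

The divider's output (Thévenin) resistance is R₁‖R₂ = 0.8913 kΩ.
Fractional drop under load = R_th/(R_th + R_L) = 0.8913 / (0.8913 + 29.3) = 0.02952.
So the output falls by 2.95 %.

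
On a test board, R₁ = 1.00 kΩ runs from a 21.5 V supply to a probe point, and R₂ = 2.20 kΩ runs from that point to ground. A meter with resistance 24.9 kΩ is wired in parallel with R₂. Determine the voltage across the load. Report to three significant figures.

The load sits in parallel with R₂: R₂‖R_L = (2.20 × 24.9) / (2.20 + 24.9) = 2.021 kΩ.
V_out = 21.5 × 2.021 / (1.00 + 2.021) = 21.5 × 2.021/3.021 = 14.4 V.

V_out ≈ 14.4 V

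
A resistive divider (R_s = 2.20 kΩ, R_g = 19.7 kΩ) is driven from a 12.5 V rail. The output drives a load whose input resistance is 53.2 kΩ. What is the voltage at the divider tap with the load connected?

V_out ≈ 10.8 V

The load sits in parallel with R_g: R_g‖R_L = (19.7 × 53.2) / (19.7 + 53.2) = 14.38 kΩ.
V_out = 12.5 × 14.38 / (2.20 + 14.38) = 12.5 × 14.38/16.58 = 10.8 V.
(Unloaded it would have been 11.2 V.)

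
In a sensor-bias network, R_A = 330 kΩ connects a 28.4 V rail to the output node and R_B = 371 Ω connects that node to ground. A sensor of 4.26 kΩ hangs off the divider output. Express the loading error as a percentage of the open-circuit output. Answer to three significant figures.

Unloaded V = 28.4 × 371/330400 = 0.031893 V.
Loaded: R_B‖R_L = 341.3 Ω, giving V = 28.4 × 341.3/330300 = 0.029340 V.
Drop = (0.031893 − 0.029340) / 0.031893 = 8.00 %.

8.00 %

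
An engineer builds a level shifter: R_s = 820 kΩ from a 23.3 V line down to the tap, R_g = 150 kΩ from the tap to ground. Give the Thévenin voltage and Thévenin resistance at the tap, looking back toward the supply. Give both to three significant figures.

V_th is the open-circuit tap voltage: 23.3 × 150/(820 + 150) = 3.60 V.
With the supply zeroed, R_s and R_g appear in parallel from the tap: R_th = R_s‖R_g = (820 × 150)/970.0 = 127 kΩ.

V_th = 3.60 V, R_th = 127 kΩ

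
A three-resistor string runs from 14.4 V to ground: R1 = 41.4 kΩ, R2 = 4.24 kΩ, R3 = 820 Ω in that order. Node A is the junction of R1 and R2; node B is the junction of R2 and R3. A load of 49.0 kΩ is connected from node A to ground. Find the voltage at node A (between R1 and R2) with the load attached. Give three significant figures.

Below node A the series string R2+R3 = 5060 Ω sits in parallel with the 49000 Ω load: 4586 Ω.
V_A = 14.4 × 4586/(41400 + 4586) = 1.44 V.

V ≈ 1.44 V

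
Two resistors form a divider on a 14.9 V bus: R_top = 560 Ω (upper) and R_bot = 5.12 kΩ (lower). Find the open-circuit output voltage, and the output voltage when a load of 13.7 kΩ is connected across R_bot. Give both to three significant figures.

Unloaded: 13.4 V; loaded: 13.0 V

Open-circuit: V = 14.9 × 5120/(560 + 5120) = 13.4 V.
With the load, R_bot becomes R_bot‖R_L = 3727 Ω, so V = 14.9 × 3727/4287 = 13.0 V.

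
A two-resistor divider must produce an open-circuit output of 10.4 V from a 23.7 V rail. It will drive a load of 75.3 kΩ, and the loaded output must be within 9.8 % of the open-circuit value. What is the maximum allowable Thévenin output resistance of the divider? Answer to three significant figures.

Loading drop = R_th/(R_th + R_L) ≤ 0.0980, so R_th ≤ R_L · ε/(1−ε) = 75.3 kΩ × 0.0980/0.9020 = 8.18 kΩ.

R_th ≤ 8.18 kΩ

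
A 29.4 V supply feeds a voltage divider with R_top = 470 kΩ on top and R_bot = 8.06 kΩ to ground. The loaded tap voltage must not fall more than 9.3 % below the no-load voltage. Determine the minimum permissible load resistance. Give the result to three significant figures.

R_L(min) ≈ 77.3 kΩ

Output resistance R_th = R_top‖R_bot = (470 × 8.06)/478.1 = 7.924 kΩ.
The fractional drop is R_th/(R_th + R_L); requiring this ≤ 0.0930 gives R_L ≥ R_th(1/0.0930 − 1) = 7.924 × 9.753 = 77.3 kΩ.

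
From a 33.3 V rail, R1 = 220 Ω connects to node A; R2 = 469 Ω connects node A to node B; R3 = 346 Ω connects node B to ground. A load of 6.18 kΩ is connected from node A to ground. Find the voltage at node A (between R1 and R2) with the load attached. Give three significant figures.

Below node A the series string R2+R3 = 815.0 Ω sits in parallel with the 6180 Ω load: 720.0 Ω.
V_A = 33.3 × 720.0/(220 + 720.0) = 25.5 V.

V ≈ 25.5 V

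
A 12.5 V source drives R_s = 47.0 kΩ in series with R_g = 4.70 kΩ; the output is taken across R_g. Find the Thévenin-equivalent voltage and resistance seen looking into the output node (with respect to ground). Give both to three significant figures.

V_th = 1.14 V, R_th = 4.27 kΩ

V_th is the open-circuit tap voltage: 12.5 × 4.70/(47.0 + 4.70) = 1.14 V.
With the supply zeroed, R_s and R_g appear in parallel from the tap: R_th = R_s‖R_g = (47.0 × 4.70)/51.70 = 4.27 kΩ.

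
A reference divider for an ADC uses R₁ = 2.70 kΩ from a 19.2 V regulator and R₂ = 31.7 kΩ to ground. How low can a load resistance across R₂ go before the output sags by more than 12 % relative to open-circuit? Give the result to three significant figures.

R_L(min) ≈ 18.2 kΩ

Output resistance R_th = R₁‖R₂ = (2.70 × 31.7)/34.40 = 2.488 kΩ.
The fractional drop is R_th/(R_th + R_L); requiring this ≤ 0.120 gives R_L ≥ R_th(1/0.120 − 1) = 2.488 × 7.333 = 18.2 kΩ.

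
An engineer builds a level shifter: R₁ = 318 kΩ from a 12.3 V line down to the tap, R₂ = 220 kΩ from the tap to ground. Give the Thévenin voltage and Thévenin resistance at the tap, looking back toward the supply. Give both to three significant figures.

V_th = 5.03 V, R_th = 130 kΩ

V_th is the open-circuit tap voltage: 12.3 × 220/(318 + 220) = 5.03 V.
With the supply zeroed, R₁ and R₂ appear in parallel from the tap: R_th = R₁‖R₂ = (318 × 220)/538.0 = 130 kΩ.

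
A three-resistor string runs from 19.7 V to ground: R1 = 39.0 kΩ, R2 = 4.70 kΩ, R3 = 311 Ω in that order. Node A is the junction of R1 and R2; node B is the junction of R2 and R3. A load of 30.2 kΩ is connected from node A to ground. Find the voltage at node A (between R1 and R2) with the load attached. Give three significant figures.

V ≈ 1.96 V

Below node A the series string R2+R3 = 5011 Ω sits in parallel with the 30200 Ω load: 4298 Ω.
V_A = 19.7 × 4298/(39000 + 4298) = 1.96 V.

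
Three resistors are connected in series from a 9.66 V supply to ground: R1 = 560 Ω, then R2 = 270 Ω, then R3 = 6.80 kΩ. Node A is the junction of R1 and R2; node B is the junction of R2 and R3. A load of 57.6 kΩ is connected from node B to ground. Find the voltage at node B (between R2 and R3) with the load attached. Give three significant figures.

At node B, R3 is in parallel with the load: R3‖R_L = 6082 Ω.
Below node A the resistance is R2 + (R3‖R_L) = 6352 Ω, so V_A = 9.66 × 6352/6912 = 8.877 V.
Then V_B = V_A × (R3‖R_L)/(R2 + R3‖R_L) = 8.877 × 6082/6352 = 8.50 V.

V ≈ 8.50 V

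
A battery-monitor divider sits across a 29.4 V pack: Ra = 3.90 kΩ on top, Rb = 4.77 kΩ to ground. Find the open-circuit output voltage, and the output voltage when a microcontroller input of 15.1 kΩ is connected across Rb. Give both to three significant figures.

Unloaded: 16.2 V; loaded: 14.2 V

Open-circuit: V = 29.4 × 4.77/(3.90 + 4.77) = 16.2 V.
With the load, Rb becomes Rb‖R_L = 3.625 kΩ, so V = 29.4 × 3.625/7.525 = 14.2 V.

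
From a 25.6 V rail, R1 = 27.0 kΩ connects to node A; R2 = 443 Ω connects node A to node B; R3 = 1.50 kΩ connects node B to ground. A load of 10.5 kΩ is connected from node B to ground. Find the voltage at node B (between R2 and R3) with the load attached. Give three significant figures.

At node B, R3 is in parallel with the load: R3‖R_L = 1312 Ω.
Below node A the resistance is R2 + (R3‖R_L) = 1756 Ω, so V_A = 25.6 × 1756/28760 = 1.563 V.
Then V_B = V_A × (R3‖R_L)/(R2 + R3‖R_L) = 1.563 × 1312/1756 = 1.17 V.

V ≈ 1.17 V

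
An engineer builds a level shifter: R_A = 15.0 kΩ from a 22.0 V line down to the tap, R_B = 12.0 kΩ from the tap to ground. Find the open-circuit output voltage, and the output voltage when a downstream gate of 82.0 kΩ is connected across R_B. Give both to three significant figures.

Open-circuit: V = 22.0 × 12.0/(15.0 + 12.0) = 9.78 V.
With the load, R_B becomes R_B‖R_L = 10.47 kΩ, so V = 22.0 × 10.47/25.47 = 9.04 V.

Unloaded: 9.78 V; loaded: 9.04 V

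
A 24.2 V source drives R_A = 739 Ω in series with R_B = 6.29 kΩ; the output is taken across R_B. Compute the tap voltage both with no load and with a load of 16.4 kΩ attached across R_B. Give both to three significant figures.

Open-circuit: V = 24.2 × 6290/(739 + 6290) = 21.7 V.
With the load, R_B becomes R_B‖R_L = 4546 Ω, so V = 24.2 × 4546/5285 = 20.8 V.

Unloaded: 21.7 V; loaded: 20.8 V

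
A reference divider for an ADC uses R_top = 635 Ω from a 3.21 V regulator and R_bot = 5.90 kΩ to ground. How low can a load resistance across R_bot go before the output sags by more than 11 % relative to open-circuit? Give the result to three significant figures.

Output resistance R_th = R_top‖R_bot = (635 × 5900)/6535 = 573.3 Ω.
The fractional drop is R_th/(R_th + R_L); requiring this ≤ 0.110 gives R_L ≥ R_th(1/0.110 − 1) = 573.3 × 8.091 = 4.64 kΩ.

R_L(min) ≈ 4.64 kΩ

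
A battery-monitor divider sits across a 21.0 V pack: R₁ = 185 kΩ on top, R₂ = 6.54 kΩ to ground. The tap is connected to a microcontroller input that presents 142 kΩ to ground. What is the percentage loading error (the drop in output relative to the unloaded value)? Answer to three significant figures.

The divider's output (Thévenin) resistance is R₁‖R₂ = 6.317 kΩ.
Fractional drop under load = R_th/(R_th + R_L) = 6.317 / (6.317 + 142) = 0.04259.
So the output falls by 4.26 %.

4.26 %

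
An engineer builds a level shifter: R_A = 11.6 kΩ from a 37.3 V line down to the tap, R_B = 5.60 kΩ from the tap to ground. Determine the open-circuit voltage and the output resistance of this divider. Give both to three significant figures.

V_th is the open-circuit tap voltage: 37.3 × 5.60/(11.6 + 5.60) = 12.1 V.
With the supply zeroed, R_A and R_B appear in parallel from the tap: R_th = R_A‖R_B = (11.6 × 5.60)/17.20 = 3.78 kΩ.

V_th = 12.1 V, R_th = 3.78 kΩ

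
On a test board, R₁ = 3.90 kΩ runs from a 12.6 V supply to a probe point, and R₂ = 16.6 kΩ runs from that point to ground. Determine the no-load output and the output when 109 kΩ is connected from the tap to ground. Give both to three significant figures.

Unloaded: 10.2 V; loaded: 9.92 V

Open-circuit: V = 12.6 × 16.6/(3.90 + 16.6) = 10.2 V.
With the load, R₂ becomes R₂‖R_L = 14.41 kΩ, so V = 12.6 × 14.41/18.31 = 9.92 V.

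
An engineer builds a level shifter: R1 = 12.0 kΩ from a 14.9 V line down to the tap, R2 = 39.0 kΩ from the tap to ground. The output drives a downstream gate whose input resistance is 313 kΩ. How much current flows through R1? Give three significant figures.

R2‖R_L = 34.68 kΩ, so the source sees R1 + R2‖R_L = 46.68 kΩ.
I = 14.9 V / 46.68 kΩ = 0.319 mA.

I ≈ 0.319 mA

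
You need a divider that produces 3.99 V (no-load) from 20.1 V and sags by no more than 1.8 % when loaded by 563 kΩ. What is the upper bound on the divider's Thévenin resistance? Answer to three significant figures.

Loading drop = R_th/(R_th + R_L) ≤ 0.0180, so R_th ≤ R_L · ε/(1−ε) = 563 kΩ × 0.0180/0.9820 = 10.3 kΩ.

R_th ≤ 10.3 kΩ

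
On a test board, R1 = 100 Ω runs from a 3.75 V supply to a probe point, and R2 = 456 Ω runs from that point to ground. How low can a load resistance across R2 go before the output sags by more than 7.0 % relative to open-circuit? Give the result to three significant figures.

Output resistance R_th = R1‖R2 = (100 × 456)/556.0 = 82.01 Ω.
The fractional drop is R_th/(R_th + R_L); requiring this ≤ 0.0700 gives R_L ≥ R_th(1/0.0700 − 1) = 82.01 × 13.29 = 1.09 kΩ.

R_L(min) ≈ 1.09 kΩ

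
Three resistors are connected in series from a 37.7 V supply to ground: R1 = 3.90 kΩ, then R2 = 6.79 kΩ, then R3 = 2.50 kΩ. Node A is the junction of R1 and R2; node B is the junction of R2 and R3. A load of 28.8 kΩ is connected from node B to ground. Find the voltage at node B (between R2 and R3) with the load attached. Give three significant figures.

At node B, R3 is in parallel with the load: R3‖R_L = 2.300 kΩ.
Below node A the resistance is R2 + (R3‖R_L) = 9.090 kΩ, so V_A = 37.7 × 9.090/12.99 = 26.38 V.
Then V_B = V_A × (R3‖R_L)/(R2 + R3‖R_L) = 26.38 × 2.300/9.090 = 6.68 V.

V ≈ 6.68 V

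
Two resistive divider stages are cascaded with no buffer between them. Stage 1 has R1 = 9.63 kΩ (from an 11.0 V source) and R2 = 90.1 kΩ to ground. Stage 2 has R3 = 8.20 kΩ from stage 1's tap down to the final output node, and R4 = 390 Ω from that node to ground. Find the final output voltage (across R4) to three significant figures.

V_out ≈ 0.224 V

Stage 2 presents R3+R4 = 8590 Ω as a load on stage 1's tap.
Stage 1's lower leg becomes R2‖(R3+R4) = 7842 Ω, so V_mid = 11.0 × 7842/17470 = 4.937 V.
Stage 2 is itself unloaded: V_out = V_mid × R4/(R3+R4) = 4.937 × 390/8590 = 0.224 V.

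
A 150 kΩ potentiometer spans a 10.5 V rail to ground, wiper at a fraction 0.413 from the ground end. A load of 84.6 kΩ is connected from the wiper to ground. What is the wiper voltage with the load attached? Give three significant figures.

The wiper splits the pot into (1−α)R = 88.05 kΩ above and αR = 61.95 kΩ below.
Lower section ‖ load = 35.76 kΩ.
V_wiper = 10.5 × 35.76/(88.05 + 35.76) = 3.03 V.

V ≈ 3.03 V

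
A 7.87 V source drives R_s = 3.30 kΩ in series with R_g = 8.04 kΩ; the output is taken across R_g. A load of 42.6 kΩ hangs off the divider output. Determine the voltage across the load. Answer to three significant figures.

V_out ≈ 5.29 V

The load sits in parallel with R_g: R_g‖R_L = (8.04 × 42.6) / (8.04 + 42.6) = 6.764 kΩ.
V_out = 7.87 × 6.764 / (3.30 + 6.764) = 7.87 × 6.764/10.06 = 5.29 V.
(Unloaded it would have been 5.58 V.)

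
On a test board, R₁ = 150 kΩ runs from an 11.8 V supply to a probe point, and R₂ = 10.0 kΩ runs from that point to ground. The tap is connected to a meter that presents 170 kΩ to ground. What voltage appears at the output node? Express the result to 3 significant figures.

V_out ≈ 0.699 V

The load sits in parallel with R₂: R₂‖R_L = (10.0 × 170) / (10.0 + 170) = 9.444 kΩ.
V_out = 11.8 × 9.444 / (150 + 9.444) = 11.8 × 9.444/159.4 = 0.699 V.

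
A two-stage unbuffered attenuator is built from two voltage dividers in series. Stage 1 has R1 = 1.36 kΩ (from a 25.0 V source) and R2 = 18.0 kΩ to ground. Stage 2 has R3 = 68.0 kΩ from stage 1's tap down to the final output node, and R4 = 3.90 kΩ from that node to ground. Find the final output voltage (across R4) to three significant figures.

V_out ≈ 1.24 V

Stage 2 presents R3+R4 = 71.90 kΩ as a load on stage 1's tap.
Stage 1's lower leg becomes R2‖(R3+R4) = 14.40 kΩ, so V_mid = 25.0 × 14.40/15.76 = 22.84 V.
Stage 2 is itself unloaded: V_out = V_mid × R4/(R3+R4) = 22.84 × 3.90/71.90 = 1.24 V.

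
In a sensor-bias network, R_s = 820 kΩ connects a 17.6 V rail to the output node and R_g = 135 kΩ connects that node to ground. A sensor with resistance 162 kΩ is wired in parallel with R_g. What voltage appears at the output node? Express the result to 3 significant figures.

The load sits in parallel with R_g: R_g‖R_L = (135 × 162) / (135 + 162) = 73.64 kΩ.
V_out = 17.6 × 73.64 / (820 + 73.64) = 17.6 × 73.64/893.6 = 1.45 V.

V_out ≈ 1.45 V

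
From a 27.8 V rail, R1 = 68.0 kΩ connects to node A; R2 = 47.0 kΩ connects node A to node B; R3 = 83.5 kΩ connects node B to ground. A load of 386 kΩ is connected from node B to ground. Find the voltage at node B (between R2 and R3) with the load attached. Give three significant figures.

V ≈ 10.4 V

At node B, R3 is in parallel with the load: R3‖R_L = 68.65 kΩ.
Below node A the resistance is R2 + (R3‖R_L) = 115.6 kΩ, so V_A = 27.8 × 115.6/183.6 = 17.51 V.
Then V_B = V_A × (R3‖R_L)/(R2 + R3‖R_L) = 17.51 × 68.65/115.6 = 10.4 V.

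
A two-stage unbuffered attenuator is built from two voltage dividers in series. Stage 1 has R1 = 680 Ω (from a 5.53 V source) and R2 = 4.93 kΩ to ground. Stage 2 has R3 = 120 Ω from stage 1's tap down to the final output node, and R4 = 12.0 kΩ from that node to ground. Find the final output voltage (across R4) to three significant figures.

V_out ≈ 4.59 V

Stage 2 presents R3+R4 = 12120 Ω as a load on stage 1's tap.
Stage 1's lower leg becomes R2‖(R3+R4) = 3504 Ω, so V_mid = 5.53 × 3504/4184 = 4.631 V.
Stage 2 is itself unloaded: V_out = V_mid × R4/(R3+R4) = 4.631 × 12000/12120 = 4.59 V.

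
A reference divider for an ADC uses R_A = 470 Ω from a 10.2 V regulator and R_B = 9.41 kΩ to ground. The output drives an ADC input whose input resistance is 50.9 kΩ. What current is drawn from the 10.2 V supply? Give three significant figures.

R_B‖R_L = 7942 Ω, so the source sees R_A + R_B‖R_L = 8412 Ω.
I = 10.2 V / 8412 Ω = 1.21 mA.

I ≈ 1.21 mA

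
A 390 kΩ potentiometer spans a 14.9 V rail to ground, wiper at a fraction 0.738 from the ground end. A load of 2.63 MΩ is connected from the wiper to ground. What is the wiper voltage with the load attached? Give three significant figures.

V ≈ 10.7 V

The wiper splits the pot into (1−α)R = 102.2 kΩ above and αR = 287.8 kΩ below.
Lower section ‖ load = 259.4 kΩ.
V_wiper = 14.9 × 259.4/(102.2 + 259.4) = 10.7 V.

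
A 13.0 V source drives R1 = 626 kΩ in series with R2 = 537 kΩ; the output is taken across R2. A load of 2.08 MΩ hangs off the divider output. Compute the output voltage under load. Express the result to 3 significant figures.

V_out ≈ 5.27 V

The load sits in parallel with R2: R2‖R_L = (537 × 2080) / (537 + 2080) = 426.8 kΩ.
V_out = 13.0 × 426.8 / (626 + 426.8) = 13.0 × 426.8/1053 = 5.27 V.
(Unloaded it would have been 6.00 V.)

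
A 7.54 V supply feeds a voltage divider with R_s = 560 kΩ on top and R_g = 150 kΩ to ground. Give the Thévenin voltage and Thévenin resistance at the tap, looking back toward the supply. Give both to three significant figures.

V_th is the open-circuit tap voltage: 7.54 × 150/(560 + 150) = 1.59 V.
With the supply zeroed, R_s and R_g appear in parallel from the tap: R_th = R_s‖R_g = (560 × 150)/710.0 = 118 kΩ.

V_th = 1.59 V, R_th = 118 kΩ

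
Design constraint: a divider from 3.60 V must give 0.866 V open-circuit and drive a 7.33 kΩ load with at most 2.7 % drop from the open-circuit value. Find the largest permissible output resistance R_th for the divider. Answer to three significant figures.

Loading drop = R_th/(R_th + R_L) ≤ 0.0270, so R_th ≤ R_L · ε/(1−ε) = 7.33 kΩ × 0.0270/0.9730 = 203 Ω.
(Any R1, R2 with R2/(R1+R2) = 0.241 and R1‖R2 ≤ 203 Ω will meet the spec.)

R_th ≤ 203 Ω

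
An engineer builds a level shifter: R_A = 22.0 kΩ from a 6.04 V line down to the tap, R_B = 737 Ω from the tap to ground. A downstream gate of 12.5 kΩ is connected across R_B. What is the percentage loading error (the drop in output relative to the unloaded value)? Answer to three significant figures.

The divider's output (Thévenin) resistance is R_A‖R_B = 713.1 Ω.
Fractional drop under load = R_th/(R_th + R_L) = 713.1 / (713.1 + 12500) = 0.05397.
So the output falls by 5.40 %.

5.40 %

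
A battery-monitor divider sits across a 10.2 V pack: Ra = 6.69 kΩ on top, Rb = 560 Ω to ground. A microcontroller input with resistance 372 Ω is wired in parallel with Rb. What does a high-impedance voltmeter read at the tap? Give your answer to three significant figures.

The load sits in parallel with Rb: Rb‖R_L = (560 × 372) / (560 + 372) = 223.5 Ω.
V_out = 10.2 × 223.5 / (6690 + 223.5) = 10.2 × 223.5/6914 = 0.330 V.

V_out ≈ 0.330 V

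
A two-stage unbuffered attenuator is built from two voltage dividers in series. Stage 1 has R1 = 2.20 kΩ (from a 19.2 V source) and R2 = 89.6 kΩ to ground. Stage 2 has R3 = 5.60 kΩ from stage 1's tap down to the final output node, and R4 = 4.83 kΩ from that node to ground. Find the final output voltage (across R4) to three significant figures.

Stage 2 presents R3+R4 = 10.43 kΩ as a load on stage 1's tap.
Stage 1's lower leg becomes R2‖(R3+R4) = 9.342 kΩ, so V_mid = 19.2 × 9.342/11.54 = 15.54 V.
Stage 2 is itself unloaded: V_out = V_mid × R4/(R3+R4) = 15.54 × 4.83/10.43 = 7.20 V.

V_out ≈ 7.20 V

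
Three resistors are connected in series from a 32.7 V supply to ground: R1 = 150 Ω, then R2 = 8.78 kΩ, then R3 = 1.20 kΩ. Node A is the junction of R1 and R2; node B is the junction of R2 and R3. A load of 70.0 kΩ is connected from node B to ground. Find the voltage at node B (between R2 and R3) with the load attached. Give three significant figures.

At node B, R3 is in parallel with the load: R3‖R_L = 1180 Ω.
Below node A the resistance is R2 + (R3‖R_L) = 9960 Ω, so V_A = 32.7 × 9960/10110 = 32.21 V.
Then V_B = V_A × (R3‖R_L)/(R2 + R3‖R_L) = 32.21 × 1180/9960 = 3.82 V.

V ≈ 3.82 V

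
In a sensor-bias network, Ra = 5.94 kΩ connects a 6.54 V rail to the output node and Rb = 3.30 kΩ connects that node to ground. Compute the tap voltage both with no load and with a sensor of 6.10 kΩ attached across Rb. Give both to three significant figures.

Unloaded: 2.34 V; loaded: 1.73 V

Open-circuit: V = 6.54 × 3.30/(5.94 + 3.30) = 2.34 V.
With the load, Rb becomes Rb‖R_L = 2.141 kΩ, so V = 6.54 × 2.141/8.081 = 1.73 V.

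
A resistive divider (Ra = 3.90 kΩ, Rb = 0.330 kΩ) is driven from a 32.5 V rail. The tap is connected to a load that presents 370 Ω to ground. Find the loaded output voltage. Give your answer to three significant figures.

V_out ≈ 1.39 V

The load sits in parallel with Rb: Rb‖R_L = (330 × 370) / (330 + 370) = 174.4 Ω.
V_out = 32.5 × 174.4 / (3900 + 174.4) = 32.5 × 174.4/4074 = 1.39 V.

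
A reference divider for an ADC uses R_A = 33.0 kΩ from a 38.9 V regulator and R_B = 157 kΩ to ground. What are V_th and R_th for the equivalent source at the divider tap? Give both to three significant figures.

V_th = 32.1 V, R_th = 27.3 kΩ

V_th is the open-circuit tap voltage: 38.9 × 157/(33.0 + 157) = 32.1 V.
With the supply zeroed, R_A and R_B appear in parallel from the tap: R_th = R_A‖R_B = (33.0 × 157)/190.0 = 27.3 kΩ.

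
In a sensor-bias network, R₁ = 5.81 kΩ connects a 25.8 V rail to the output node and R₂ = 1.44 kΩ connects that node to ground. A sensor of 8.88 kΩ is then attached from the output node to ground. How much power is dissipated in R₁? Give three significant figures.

Total resistance from the source is R₁ + (R₂‖R_L) = 7.049 kΩ, so I = 25.8/7.049 kΩ = 3.660 mA.
P = I²·R₁ = (3.660 mA)² × 5.81 kΩ = 77.8 mW.

P ≈ 77.8 mW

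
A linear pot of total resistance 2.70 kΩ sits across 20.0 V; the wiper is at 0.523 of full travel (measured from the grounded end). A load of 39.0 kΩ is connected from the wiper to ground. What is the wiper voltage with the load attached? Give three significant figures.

V ≈ 10.3 V

The wiper splits the pot into (1−α)R = 1.288 kΩ above and αR = 1.412 kΩ below.
Lower section ‖ load = 1.363 kΩ.
V_wiper = 20.0 × 1.363/(1.288 + 1.363) = 10.3 V.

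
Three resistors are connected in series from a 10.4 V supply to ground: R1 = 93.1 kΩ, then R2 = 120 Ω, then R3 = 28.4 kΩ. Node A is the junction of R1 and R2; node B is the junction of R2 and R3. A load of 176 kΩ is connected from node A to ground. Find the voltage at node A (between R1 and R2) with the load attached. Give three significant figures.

Below node A the series string R2+R3 = 28520 Ω sits in parallel with the 176000 Ω load: 24540 Ω.
V_A = 10.4 × 24540/(93100 + 24540) = 2.17 V.

V ≈ 2.17 V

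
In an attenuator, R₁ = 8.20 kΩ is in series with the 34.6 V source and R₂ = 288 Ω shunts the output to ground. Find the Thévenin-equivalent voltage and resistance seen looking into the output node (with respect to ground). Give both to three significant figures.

V_th = 1.17 V, R_th = 278 Ω

V_th is the open-circuit tap voltage: 34.6 × 288/(8200 + 288) = 1.17 V.
With the supply zeroed, R₁ and R₂ appear in parallel from the tap: R_th = R₁‖R₂ = (8200 × 288)/8488 = 278 Ω.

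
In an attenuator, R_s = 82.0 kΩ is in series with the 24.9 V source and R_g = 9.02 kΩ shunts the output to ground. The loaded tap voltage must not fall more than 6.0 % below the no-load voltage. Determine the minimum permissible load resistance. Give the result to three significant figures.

R_L(min) ≈ 127 kΩ

Output resistance R_th = R_s‖R_g = (82.0 × 9.02)/91.02 = 8.126 kΩ.
The fractional drop is R_th/(R_th + R_L); requiring this ≤ 0.0600 gives R_L ≥ R_th(1/0.0600 − 1) = 8.126 × 15.67 = 127 kΩ.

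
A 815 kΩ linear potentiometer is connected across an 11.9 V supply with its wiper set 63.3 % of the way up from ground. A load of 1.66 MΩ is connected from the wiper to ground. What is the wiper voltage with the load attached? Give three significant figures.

V ≈ 6.76 V

The wiper splits the pot into (1−α)R = 299.1 kΩ above and αR = 515.9 kΩ below.
Lower section ‖ load = 393.6 kΩ.
V_wiper = 11.9 × 393.6/(299.1 + 393.6) = 6.76 V.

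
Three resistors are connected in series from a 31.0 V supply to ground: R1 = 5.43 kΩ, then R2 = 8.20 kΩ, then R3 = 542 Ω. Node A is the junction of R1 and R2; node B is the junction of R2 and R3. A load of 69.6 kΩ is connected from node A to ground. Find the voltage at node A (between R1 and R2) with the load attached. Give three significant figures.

V ≈ 18.2 V

Below node A the series string R2+R3 = 8742 Ω sits in parallel with the 69600 Ω load: 7767 Ω.
V_A = 31.0 × 7767/(5430 + 7767) = 18.2 V.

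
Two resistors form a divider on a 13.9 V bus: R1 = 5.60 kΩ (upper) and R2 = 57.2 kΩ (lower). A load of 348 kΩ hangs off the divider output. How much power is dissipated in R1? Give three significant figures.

P ≈ 0.361 mW

Total resistance from the source is R1 + (R2‖R_L) = 54.73 kΩ, so I = 13.9/54.73 kΩ = 0.2540 mA.
P = I²·R1 = (0.2540 mA)² × 5.60 kΩ = 0.361 mW.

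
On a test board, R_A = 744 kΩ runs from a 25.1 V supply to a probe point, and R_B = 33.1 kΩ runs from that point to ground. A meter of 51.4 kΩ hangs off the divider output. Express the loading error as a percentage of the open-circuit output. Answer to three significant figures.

38.1 %

The divider's output (Thévenin) resistance is R_A‖R_B = 31.69 kΩ.
Fractional drop under load = R_th/(R_th + R_L) = 31.69 / (31.69 + 51.4) = 0.3814.
So the output falls by 38.1 %.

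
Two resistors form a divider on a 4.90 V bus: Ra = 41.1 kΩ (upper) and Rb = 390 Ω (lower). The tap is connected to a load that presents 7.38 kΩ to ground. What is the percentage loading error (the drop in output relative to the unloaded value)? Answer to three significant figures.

The divider's output (Thévenin) resistance is Ra‖Rb = 386.3 Ω.
Fractional drop under load = R_th/(R_th + R_L) = 386.3 / (386.3 + 7380) = 0.04974.
So the output falls by 4.97 %.

4.97 %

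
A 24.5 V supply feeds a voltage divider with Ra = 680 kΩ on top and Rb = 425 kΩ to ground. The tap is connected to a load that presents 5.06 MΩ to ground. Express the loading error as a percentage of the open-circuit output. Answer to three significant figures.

4.91 %

The divider's output (Thévenin) resistance is Ra‖Rb = 261.5 kΩ.
Fractional drop under load = R_th/(R_th + R_L) = 261.5 / (261.5 + 5060) = 0.04915.
So the output falls by 4.91 %.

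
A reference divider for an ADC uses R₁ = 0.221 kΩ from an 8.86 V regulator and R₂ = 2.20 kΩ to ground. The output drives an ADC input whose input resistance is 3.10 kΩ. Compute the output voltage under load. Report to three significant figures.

V_out ≈ 7.56 V

The load sits in parallel with R₂: R₂‖R_L = (2200 × 3100) / (2200 + 3100) = 1287 Ω.
V_out = 8.86 × 1287 / (221 + 1287) = 8.86 × 1287/1508 = 7.56 V.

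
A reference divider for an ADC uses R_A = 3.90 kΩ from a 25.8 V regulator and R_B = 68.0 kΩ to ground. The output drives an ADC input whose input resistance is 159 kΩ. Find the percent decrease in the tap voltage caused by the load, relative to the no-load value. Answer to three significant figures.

2.27 %

The divider's output (Thévenin) resistance is R_A‖R_B = 3.688 kΩ.
Fractional drop under load = R_th/(R_th + R_L) = 3.688 / (3.688 + 159) = 0.02267.
So the output falls by 2.27 %.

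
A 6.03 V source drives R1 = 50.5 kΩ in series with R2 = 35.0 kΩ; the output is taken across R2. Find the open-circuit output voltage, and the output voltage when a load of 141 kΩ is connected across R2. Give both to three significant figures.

Open-circuit: V = 6.03 × 35.0/(50.5 + 35.0) = 2.47 V.
With the load, R2 becomes R2‖R_L = 28.04 kΩ, so V = 6.03 × 28.04/78.54 = 2.15 V.

Unloaded: 2.47 V; loaded: 2.15 V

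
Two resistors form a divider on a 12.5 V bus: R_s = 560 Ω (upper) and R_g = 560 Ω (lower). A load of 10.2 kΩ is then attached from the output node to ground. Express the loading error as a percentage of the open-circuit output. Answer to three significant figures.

2.67 %

The divider's output (Thévenin) resistance is R_s‖R_g = 280.0 Ω.
Fractional drop under load = R_th/(R_th + R_L) = 280.0 / (280.0 + 10200) = 0.02672.
So the output falls by 2.67 %.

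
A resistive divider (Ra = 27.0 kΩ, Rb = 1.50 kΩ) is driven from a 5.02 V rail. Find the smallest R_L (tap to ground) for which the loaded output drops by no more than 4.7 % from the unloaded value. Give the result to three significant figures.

Output resistance R_th = Ra‖Rb = (27.0 × 1.50)/28.50 = 1.421 kΩ.
The fractional drop is R_th/(R_th + R_L); requiring this ≤ 0.0470 gives R_L ≥ R_th(1/0.0470 − 1) = 1.421 × 20.28 = 28.8 kΩ.

R_L(min) ≈ 28.8 kΩ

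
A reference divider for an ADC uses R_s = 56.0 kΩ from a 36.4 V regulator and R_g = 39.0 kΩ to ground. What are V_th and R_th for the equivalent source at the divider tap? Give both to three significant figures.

V_th = 14.9 V, R_th = 23.0 kΩ

V_th is the open-circuit tap voltage: 36.4 × 39.0/(56.0 + 39.0) = 14.9 V.
With the supply zeroed, R_s and R_g appear in parallel from the tap: R_th = R_s‖R_g = (56.0 × 39.0)/95.00 = 23.0 kΩ.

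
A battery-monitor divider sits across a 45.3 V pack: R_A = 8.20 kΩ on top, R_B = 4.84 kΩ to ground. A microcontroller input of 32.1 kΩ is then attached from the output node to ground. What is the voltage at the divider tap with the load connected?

V_out ≈ 15.4 V

The load sits in parallel with R_B: R_B‖R_L = (4.84 × 32.1) / (4.84 + 32.1) = 4.206 kΩ.
V_out = 45.3 × 4.206 / (8.20 + 4.206) = 45.3 × 4.206/12.41 = 15.4 V.
(Unloaded it would have been 16.8 V.)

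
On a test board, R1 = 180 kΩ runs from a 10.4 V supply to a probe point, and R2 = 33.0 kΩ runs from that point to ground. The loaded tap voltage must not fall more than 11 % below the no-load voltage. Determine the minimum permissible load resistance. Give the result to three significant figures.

Output resistance R_th = R1‖R2 = (180 × 33.0)/213.0 = 27.89 kΩ.
The fractional drop is R_th/(R_th + R_L); requiring this ≤ 0.110 gives R_L ≥ R_th(1/0.110 − 1) = 27.89 × 8.091 = 226 kΩ.

R_L(min) ≈ 226 kΩ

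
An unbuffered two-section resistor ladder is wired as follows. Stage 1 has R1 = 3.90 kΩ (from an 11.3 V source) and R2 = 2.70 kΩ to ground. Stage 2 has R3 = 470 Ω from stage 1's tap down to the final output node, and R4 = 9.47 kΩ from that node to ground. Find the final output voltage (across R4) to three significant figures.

Stage 2 presents R3+R4 = 9940 Ω as a load on stage 1's tap.
Stage 1's lower leg becomes R2‖(R3+R4) = 2123 Ω, so V_mid = 11.3 × 2123/6023 = 3.983 V.
Stage 2 is itself unloaded: V_out = V_mid × R4/(R3+R4) = 3.983 × 9470/9940 = 3.80 V.

V_out ≈ 3.80 V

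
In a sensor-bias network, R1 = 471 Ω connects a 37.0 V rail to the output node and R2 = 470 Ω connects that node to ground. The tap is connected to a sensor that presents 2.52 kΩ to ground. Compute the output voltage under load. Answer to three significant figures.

V_out ≈ 16.9 V

The load sits in parallel with R2: R2‖R_L = (470 × 2520) / (470 + 2520) = 396.1 Ω.
V_out = 37.0 × 396.1 / (471 + 396.1) = 37.0 × 396.1/867.1 = 16.9 V.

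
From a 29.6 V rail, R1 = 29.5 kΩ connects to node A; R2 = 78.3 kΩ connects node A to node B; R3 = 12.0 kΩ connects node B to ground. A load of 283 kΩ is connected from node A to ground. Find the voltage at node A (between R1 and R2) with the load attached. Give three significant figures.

V ≈ 20.7 V

Below node A the series string R2+R3 = 90.30 kΩ sits in parallel with the 283 kΩ load: 68.46 kΩ.
V_A = 29.6 × 68.46/(29.5 + 68.46) = 20.7 V.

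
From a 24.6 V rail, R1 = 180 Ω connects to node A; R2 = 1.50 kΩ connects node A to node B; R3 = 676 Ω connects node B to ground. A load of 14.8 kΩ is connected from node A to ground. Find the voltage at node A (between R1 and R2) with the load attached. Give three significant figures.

V ≈ 22.5 V

Below node A the series string R2+R3 = 2176 Ω sits in parallel with the 14800 Ω load: 1897 Ω.
V_A = 24.6 × 1897/(180 + 1897) = 22.5 V.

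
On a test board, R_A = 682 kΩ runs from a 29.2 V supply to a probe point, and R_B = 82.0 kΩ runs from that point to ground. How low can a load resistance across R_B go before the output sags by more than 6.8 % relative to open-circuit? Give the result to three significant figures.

Output resistance R_th = R_A‖R_B = (682 × 82.0)/764.0 = 73.20 kΩ.
The fractional drop is R_th/(R_th + R_L); requiring this ≤ 0.0680 gives R_L ≥ R_th(1/0.0680 − 1) = 73.20 × 13.71 = 1.00 MΩ.

R_L(min) ≈ 1.00 MΩ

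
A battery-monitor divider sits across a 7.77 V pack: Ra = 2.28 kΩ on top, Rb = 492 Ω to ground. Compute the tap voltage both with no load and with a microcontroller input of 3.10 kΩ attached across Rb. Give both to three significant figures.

Open-circuit: V = 7.77 × 492/(2280 + 492) = 1.38 V.
With the load, Rb becomes Rb‖R_L = 424.6 Ω, so V = 7.77 × 424.6/2705 = 1.22 V.

Unloaded: 1.38 V; loaded: 1.22 V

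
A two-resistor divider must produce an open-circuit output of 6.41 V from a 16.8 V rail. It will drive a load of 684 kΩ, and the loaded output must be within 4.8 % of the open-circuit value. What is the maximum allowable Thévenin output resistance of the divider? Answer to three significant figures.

Loading drop = R_th/(R_th + R_L) ≤ 0.0480, so R_th ≤ R_L · ε/(1−ε) = 684 kΩ × 0.0480/0.9520 = 34.5 kΩ.

R_th ≤ 34.5 kΩ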